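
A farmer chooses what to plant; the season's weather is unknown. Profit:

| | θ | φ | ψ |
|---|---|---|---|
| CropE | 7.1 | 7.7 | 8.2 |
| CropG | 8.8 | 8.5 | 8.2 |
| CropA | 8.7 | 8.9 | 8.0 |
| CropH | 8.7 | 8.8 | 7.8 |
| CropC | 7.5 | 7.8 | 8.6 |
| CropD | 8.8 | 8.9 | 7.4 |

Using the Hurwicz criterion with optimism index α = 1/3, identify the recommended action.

CropE: 1/3·8.2 + 2/3·7.1 = 112/15
CropG: 1/3·8.8 + 2/3·8.2 = 8.4
CropA: 1/3·8.9 + 2/3·8.0 = 8.3
CropH: 1/3·8.8 + 2/3·7.8 = 122/15
CropC: 1/3·8.6 + 2/3·7.5 = 118/15
CropD: 1/3·8.9 + 2/3·7.4 = 7.9
Highest Hurwicz score = 8.4 → CropG.

CropG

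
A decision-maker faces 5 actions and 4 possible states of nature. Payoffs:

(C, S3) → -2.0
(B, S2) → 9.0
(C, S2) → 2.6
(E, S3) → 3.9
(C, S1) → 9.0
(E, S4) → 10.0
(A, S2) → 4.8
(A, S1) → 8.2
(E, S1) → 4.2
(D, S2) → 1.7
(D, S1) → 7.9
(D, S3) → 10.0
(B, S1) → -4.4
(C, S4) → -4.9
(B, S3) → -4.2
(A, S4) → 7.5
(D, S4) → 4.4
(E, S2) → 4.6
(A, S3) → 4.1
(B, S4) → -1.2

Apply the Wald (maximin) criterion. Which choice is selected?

Row minima: A=4.1, B=-4.4, C=-4.9, D=1.7, E=3.9
Best worst-case = 4.1 → A.

A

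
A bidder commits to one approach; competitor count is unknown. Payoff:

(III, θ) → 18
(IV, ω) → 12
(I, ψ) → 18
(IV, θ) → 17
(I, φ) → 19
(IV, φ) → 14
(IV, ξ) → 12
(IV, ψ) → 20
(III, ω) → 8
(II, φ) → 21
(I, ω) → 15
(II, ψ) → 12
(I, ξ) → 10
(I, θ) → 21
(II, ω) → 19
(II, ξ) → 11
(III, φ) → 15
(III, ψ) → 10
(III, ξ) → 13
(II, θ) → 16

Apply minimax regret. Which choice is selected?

I

Column bests: θ=21, φ=21, ψ=20, ω=19, ξ=13.
I regrets: 0, 2, 2, 4, 3 → max 4
II regrets: 5, 0, 8, 0, 2 → max 8
III regrets: 3, 6, 10, 11, 0 → max 11
IV regrets: 4, 7, 0, 7, 1 → max 7
Smallest max regret = 4 → I.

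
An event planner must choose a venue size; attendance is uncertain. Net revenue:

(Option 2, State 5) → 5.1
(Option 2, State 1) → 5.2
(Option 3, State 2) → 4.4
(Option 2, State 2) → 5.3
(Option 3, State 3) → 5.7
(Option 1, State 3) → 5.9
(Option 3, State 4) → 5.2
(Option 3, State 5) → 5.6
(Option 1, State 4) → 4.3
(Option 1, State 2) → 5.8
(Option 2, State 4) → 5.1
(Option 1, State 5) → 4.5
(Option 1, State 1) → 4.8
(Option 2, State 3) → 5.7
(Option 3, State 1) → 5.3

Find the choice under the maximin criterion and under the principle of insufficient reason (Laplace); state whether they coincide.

Row minima: Option 1=4.3, Option 2=5.1, Option 3=4.4
Best worst-case = 5.1 → Option 2.
Row averages: Option 1=5.06, Option 2=5.28, Option 3=5.24
Highest average = 5.28 → Option 2.

maximin → Option 2; laplace → Option 2 (agree)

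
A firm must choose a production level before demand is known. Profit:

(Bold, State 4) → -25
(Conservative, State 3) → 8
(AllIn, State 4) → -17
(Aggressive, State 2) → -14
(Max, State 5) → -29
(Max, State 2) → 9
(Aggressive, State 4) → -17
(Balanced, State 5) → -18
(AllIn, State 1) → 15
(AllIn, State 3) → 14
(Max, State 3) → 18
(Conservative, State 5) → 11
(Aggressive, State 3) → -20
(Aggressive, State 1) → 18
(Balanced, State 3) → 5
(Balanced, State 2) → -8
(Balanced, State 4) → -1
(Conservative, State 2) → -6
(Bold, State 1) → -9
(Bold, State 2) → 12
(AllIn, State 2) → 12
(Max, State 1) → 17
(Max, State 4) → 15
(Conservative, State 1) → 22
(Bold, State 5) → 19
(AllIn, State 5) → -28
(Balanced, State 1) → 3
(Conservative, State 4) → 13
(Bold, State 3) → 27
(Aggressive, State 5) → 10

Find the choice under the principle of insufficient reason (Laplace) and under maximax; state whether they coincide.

Row averages: Conservative=9.6, Balanced=-3.8, Aggressive=-4.6, Bold=4.8, AllIn=-0.8, Max=6
Highest average = 9.6 → Conservative.
Row maxima: Conservative=22, Balanced=5, Aggressive=18, Bold=27, AllIn=15, Max=18
Best best-case = 27 → Bold.

laplace → Conservative; maximax → Bold (disagree)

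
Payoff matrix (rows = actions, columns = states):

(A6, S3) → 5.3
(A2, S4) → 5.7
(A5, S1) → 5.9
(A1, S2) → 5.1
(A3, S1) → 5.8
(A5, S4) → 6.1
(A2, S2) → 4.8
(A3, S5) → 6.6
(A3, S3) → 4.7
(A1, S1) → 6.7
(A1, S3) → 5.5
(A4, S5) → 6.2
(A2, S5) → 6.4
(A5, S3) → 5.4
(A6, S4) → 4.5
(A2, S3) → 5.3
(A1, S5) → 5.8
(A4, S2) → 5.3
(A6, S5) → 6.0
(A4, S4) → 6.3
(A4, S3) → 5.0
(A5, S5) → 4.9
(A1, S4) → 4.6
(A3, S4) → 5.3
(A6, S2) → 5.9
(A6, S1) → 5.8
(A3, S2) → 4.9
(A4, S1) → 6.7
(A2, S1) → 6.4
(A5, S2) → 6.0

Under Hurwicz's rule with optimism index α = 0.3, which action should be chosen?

A4

A1: 0.3·6.7 + 0.7·4.6 = 5.23
A2: 0.3·6.4 + 0.7·4.8 = 5.28
A3: 0.3·6.6 + 0.7·4.7 = 5.27
A4: 0.3·6.7 + 0.7·5.0 = 5.51
A5: 0.3·6.1 + 0.7·4.9 = 5.26
A6: 0.3·6.0 + 0.7·4.5 = 4.95
Highest Hurwicz score = 5.51 → A4.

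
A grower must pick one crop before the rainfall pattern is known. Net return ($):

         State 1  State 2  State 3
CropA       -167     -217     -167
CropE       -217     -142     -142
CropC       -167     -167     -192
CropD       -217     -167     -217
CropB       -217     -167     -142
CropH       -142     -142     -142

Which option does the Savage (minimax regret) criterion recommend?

Column bests: State 1=-142, State 2=-142, State 3=-142.
CropA regrets: 25, 75, 25 → max 75
CropE regrets: 75, 0, 0 → max 75
CropC regrets: 25, 25, 50 → max 50
CropD regrets: 75, 25, 75 → max 75
CropB regrets: 75, 25, 0 → max 75
CropH regrets: 0, 0, 0 → max 0
Smallest max regret = 0 → CropH.

CropH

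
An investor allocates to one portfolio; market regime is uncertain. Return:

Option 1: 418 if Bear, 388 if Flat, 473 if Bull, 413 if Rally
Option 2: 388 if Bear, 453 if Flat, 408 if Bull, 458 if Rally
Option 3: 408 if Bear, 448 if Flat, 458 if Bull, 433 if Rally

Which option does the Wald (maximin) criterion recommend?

Option 3

Row minima: Option 1=388, Option 2=388, Option 3=408
Best worst-case = 408 → Option 3.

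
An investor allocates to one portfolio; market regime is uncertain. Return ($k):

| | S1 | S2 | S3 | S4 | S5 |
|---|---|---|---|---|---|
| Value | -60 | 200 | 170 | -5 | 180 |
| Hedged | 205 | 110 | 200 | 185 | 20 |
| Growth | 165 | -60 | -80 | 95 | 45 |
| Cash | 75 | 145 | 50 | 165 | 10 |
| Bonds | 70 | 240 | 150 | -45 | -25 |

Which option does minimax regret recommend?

Column bests: S1=205, S2=240, S3=200, S4=185, S5=180.
Value regrets: 265, 40, 30, 190, 0 → max 265
Hedged regrets: 0, 130, 0, 0, 160 → max 160
Growth regrets: 40, 300, 280, 90, 135 → max 300
Cash regrets: 130, 95, 150, 20, 170 → max 170
Bonds regrets: 135, 0, 50, 230, 205 → max 230
Smallest max regret = 160 → Hedged.

Hedged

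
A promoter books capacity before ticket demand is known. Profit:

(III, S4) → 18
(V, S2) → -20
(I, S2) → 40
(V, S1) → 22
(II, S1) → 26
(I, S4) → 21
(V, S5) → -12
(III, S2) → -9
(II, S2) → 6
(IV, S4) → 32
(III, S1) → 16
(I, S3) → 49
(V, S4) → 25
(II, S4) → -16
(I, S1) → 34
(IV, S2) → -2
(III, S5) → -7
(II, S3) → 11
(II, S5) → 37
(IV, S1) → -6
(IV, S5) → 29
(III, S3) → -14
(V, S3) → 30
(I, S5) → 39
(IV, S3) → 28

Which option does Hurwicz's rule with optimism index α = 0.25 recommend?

I

I: 0.25·49 + 0.75·21 = 28
II: 0.25·37 + 0.75·(-16) = -2.75
III: 0.25·18 + 0.75·(-14) = -6
IV: 0.25·32 + 0.75·(-6) = 3.5
V: 0.25·30 + 0.75·(-20) = -7.5
Highest Hurwicz score = 28 → I.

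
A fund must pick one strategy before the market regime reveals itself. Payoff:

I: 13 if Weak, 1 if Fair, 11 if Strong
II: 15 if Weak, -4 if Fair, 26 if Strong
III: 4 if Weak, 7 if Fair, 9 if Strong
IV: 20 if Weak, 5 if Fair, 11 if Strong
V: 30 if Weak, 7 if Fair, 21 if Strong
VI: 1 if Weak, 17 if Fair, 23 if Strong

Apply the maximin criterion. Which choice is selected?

V

Row minima: I=1, II=-4, III=4, IV=5, V=7, VI=1
Best worst-case = 7 → V.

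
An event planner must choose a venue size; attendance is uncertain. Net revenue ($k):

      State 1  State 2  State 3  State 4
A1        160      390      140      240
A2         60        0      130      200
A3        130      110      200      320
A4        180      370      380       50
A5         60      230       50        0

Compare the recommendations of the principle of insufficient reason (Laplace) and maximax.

Row averages: A1=232.5, A2=97.5, A3=190, A4=245, A5=85
Highest average = 245 → A4.
Row maxima: A1=390, A2=200, A3=320, A4=380, A5=230
Best best-case = 390 → A1.

laplace → A4; maximax → A1 (disagree)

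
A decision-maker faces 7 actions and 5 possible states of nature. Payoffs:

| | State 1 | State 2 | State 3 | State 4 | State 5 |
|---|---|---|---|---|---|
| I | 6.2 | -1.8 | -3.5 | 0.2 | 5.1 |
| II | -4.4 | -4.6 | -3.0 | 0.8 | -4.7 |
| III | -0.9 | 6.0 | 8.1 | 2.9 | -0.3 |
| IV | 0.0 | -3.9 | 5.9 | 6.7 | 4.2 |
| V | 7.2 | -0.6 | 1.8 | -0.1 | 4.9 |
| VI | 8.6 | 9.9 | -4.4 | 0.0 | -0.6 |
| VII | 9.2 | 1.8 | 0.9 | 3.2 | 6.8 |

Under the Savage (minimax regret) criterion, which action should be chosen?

Column bests: State 1=9.2, State 2=9.9, State 3=8.1, State 4=6.7, State 5=6.8.
I regrets: 3.0, 11.7, 11.6, 6.5, 1.7 → max 11.7
II regrets: 13.6, 14.5, 11.1, 5.9, 11.5 → max 14.5
III regrets: 10.1, 3.9, 0.0, 3.8, 7.1 → max 10.1
IV regrets: 9.2, 13.8, 2.2, 0.0, 2.6 → max 13.8
V regrets: 2.0, 10.5, 6.3, 6.8, 1.9 → max 10.5
VI regrets: 0.6, 0.0, 12.5, 6.7, 7.4 → max 12.5
VII regrets: 0.0, 8.1, 7.2, 3.5, 0.0 → max 8.1
Smallest max regret = 8.1 → VII.

VII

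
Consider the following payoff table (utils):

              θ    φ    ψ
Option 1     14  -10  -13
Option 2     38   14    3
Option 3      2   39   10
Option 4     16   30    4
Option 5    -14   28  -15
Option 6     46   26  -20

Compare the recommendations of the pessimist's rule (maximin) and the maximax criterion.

Row minima: Option 1=-13, Option 2=3, Option 3=2, Option 4=4, Option 5=-15, Option 6=-20
Best worst-case = 4 → Option 4.
Row maxima: Option 1=14, Option 2=38, Option 3=39, Option 4=30, Option 5=28, Option 6=46
Best best-case = 46 → Option 6.

maximin → Option 4; maximax → Option 6 (disagree)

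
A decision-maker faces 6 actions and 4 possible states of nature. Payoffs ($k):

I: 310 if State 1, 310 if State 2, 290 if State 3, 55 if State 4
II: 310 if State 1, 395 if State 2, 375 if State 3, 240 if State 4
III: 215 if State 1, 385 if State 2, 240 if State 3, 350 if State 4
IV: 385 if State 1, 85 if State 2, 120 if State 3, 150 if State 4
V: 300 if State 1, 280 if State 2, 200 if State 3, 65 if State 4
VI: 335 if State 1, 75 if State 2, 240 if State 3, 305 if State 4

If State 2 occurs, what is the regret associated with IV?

Best payoff under State 2 is 395.
Regret = 395 − 85 = 310.

310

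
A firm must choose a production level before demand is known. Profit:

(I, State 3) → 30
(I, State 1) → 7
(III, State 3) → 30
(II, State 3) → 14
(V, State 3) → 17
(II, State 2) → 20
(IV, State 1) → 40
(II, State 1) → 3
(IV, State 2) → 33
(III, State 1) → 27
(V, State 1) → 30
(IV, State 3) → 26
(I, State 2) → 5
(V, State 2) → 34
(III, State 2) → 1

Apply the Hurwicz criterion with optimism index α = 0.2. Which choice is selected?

IV

I: 0.2·30 + 0.8·5 = 10
II: 0.2·20 + 0.8·3 = 6.4
III: 0.2·30 + 0.8·1 = 6.8
IV: 0.2·40 + 0.8·26 = 28.8
V: 0.2·34 + 0.8·17 = 20.4
Highest Hurwicz score = 28.8 → IV.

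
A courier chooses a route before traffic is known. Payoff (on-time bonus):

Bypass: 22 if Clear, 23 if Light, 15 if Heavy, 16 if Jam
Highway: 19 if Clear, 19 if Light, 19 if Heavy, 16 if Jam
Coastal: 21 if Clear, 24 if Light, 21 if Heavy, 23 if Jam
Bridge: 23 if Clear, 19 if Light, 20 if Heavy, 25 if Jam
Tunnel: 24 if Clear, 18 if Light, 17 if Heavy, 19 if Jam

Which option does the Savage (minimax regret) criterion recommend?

Column bests: Clear=24, Light=24, Heavy=21, Jam=25.
Bypass regrets: 2, 1, 6, 9 → max 9
Highway regrets: 5, 5, 2, 9 → max 9
Coastal regrets: 3, 0, 0, 2 → max 3
Bridge regrets: 1, 5, 1, 0 → max 5
Tunnel regrets: 0, 6, 4, 6 → max 6
Smallest max regret = 3 → Coastal.

Coastal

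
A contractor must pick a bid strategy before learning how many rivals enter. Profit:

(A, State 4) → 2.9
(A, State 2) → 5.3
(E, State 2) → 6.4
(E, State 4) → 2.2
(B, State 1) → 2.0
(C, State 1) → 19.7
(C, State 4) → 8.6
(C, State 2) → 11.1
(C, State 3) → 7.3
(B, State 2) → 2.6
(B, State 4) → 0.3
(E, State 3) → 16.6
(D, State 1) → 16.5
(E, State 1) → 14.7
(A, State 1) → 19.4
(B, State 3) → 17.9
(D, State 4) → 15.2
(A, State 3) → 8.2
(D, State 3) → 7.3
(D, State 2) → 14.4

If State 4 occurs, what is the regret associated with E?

13.0

Best payoff under State 4 is 15.2.
Regret = 15.2 − 2.2 = 13.0.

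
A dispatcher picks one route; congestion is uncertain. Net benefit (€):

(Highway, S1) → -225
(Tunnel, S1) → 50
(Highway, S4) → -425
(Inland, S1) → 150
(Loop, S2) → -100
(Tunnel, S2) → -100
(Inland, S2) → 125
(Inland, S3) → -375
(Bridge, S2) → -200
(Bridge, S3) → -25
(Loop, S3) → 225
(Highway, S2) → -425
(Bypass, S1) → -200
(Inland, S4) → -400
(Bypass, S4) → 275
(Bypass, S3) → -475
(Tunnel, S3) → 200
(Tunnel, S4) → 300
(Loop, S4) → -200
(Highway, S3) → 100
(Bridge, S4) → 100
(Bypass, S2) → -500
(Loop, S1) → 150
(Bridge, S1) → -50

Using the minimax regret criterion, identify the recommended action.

Tunnel

Column bests: S1=150, S2=125, S3=225, S4=300.
Loop regrets: 0, 225, 0, 500 → max 500
Bypass regrets: 350, 625, 700, 25 → max 700
Tunnel regrets: 100, 225, 25, 0 → max 225
Highway regrets: 375, 550, 125, 725 → max 725
Bridge regrets: 200, 325, 250, 200 → max 325
Inland regrets: 0, 0, 600, 700 → max 700
Smallest max regret = 225 → Tunnel.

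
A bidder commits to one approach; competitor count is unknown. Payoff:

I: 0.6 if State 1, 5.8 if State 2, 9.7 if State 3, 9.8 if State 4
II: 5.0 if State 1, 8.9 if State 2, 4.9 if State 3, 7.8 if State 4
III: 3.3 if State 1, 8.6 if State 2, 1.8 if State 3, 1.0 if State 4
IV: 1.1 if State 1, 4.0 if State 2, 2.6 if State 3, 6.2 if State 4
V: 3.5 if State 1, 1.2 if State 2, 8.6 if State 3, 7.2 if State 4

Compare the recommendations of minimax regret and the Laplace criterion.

minimax regret → I; laplace → II (disagree)

Column bests: State 1=5.0, State 2=8.9, State 3=9.7, State 4=9.8.
I regrets: 4.4, 3.1, 0.0, 0.0 → max 4.4
II regrets: 0.0, 0.0, 4.8, 2.0 → max 4.8
III regrets: 1.7, 0.3, 7.9, 8.8 → max 8.8
IV regrets: 3.9, 4.9, 7.1, 3.6 → max 7.1
V regrets: 1.5, 7.7, 1.1, 2.6 → max 7.7
Smallest max regret = 4.4 → I.
Row averages: I=6.475, II=6.65, III=3.675, IV=3.475, V=5.125
Highest average = 6.65 → II.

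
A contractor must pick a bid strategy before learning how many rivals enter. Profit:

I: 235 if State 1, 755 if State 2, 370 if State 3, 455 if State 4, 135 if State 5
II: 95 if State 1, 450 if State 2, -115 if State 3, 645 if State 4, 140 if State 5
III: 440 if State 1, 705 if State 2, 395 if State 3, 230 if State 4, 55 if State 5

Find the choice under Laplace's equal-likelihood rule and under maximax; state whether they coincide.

laplace → I; maximax → I (agree)

Row averages: I=390, II=243, III=365
Highest average = 390 → I.
Row maxima: I=755, II=645, III=705
Best best-case = 755 → I.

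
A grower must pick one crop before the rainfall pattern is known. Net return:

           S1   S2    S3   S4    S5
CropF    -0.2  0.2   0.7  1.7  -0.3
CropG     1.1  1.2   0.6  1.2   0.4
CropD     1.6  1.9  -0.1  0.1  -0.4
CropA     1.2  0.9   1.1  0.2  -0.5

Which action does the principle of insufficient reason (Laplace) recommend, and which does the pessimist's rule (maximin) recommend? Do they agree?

laplace → CropG; maximin → CropG (agree)

Row averages: CropF=0.42, CropG=0.9, CropD=0.62, CropA=0.58
Highest average = 0.9 → CropG.
Row minima: CropF=-0.3, CropG=0.4, CropD=-0.4, CropA=-0.5
Best worst-case = 0.4 → CropG.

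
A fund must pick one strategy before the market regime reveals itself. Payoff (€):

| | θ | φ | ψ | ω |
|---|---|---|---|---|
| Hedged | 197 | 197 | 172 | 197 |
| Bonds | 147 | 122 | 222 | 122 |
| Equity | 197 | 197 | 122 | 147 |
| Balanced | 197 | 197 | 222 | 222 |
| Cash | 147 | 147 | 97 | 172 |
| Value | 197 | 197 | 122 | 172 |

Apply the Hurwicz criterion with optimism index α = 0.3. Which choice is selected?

Balanced

Hedged: 0.3·197 + 0.7·172 = 179.5
Bonds: 0.3·222 + 0.7·122 = 152
Equity: 0.3·197 + 0.7·122 = 144.5
Balanced: 0.3·222 + 0.7·197 = 204.5
Cash: 0.3·172 + 0.7·97 = 119.5
Value: 0.3·197 + 0.7·122 = 144.5
Highest Hurwicz score = 204.5 → Balanced.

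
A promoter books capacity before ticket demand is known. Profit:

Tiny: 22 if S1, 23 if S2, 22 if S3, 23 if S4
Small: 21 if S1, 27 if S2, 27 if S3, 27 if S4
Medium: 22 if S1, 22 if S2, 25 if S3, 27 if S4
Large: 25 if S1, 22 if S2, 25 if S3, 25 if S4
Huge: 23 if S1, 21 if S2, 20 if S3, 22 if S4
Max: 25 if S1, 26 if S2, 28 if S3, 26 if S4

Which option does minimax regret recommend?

Column bests: S1=25, S2=27, S3=28, S4=27.
Tiny regrets: 3, 4, 6, 4 → max 6
Small regrets: 4, 0, 1, 0 → max 4
Medium regrets: 3, 5, 3, 0 → max 5
Large regrets: 0, 5, 3, 2 → max 5
Huge regrets: 2, 6, 8, 5 → max 8
Max regrets: 0, 1, 0, 1 → max 1
Smallest max regret = 1 → Max.

Max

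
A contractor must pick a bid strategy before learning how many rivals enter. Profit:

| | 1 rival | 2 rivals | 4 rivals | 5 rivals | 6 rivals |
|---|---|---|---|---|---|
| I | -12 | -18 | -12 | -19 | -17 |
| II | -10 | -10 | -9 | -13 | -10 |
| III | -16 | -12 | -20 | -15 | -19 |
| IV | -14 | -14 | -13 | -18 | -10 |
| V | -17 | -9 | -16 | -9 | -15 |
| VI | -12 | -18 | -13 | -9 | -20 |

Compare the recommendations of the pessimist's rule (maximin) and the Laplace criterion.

maximin → II; laplace → II (agree)

Row minima: I=-19, II=-13, III=-20, IV=-18, V=-17, VI=-20
Best worst-case = -13 → II.
Row averages: I=-15.6, II=-10.4, III=-16.4, IV=-13.8, V=-13.2, VI=-14.4
Highest average = -10.4 → II.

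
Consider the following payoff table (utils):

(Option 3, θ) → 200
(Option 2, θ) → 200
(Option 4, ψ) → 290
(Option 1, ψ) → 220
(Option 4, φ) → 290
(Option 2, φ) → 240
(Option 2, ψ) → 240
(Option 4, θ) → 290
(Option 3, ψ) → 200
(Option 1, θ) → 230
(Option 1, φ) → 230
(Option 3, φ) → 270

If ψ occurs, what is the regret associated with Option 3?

Best payoff under ψ is 290.
Regret = 290 − 200 = 90.

90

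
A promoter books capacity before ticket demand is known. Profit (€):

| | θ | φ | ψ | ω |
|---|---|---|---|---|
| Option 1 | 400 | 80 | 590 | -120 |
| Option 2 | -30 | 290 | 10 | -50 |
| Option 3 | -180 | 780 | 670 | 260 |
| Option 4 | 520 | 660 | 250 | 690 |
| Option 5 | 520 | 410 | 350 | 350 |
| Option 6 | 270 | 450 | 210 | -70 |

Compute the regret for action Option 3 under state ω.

Best payoff under ω is 690.
Regret = 690 − 260 = 430.

430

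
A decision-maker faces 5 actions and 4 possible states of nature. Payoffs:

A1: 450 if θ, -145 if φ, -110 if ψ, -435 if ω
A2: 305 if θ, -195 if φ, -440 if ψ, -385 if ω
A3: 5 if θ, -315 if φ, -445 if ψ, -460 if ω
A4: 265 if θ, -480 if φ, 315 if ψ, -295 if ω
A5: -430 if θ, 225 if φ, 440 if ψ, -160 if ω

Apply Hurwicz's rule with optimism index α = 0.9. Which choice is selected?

A1: 0.9·450 + 0.1·(-435) = 361.5
A2: 0.9·305 + 0.1·(-440) = 230.5
A3: 0.9·5 + 0.1·(-460) = -41.5
A4: 0.9·315 + 0.1·(-480) = 235.5
A5: 0.9·440 + 0.1·(-430) = 353
Highest Hurwicz score = 361.5 → A1.

A1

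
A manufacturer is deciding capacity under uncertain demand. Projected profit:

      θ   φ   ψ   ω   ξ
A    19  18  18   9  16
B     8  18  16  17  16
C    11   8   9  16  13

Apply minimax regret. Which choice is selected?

A

Column bests: θ=19, φ=18, ψ=18, ω=17, ξ=16.
A regrets: 0, 0, 0, 8, 0 → max 8
B regrets: 11, 0, 2, 0, 0 → max 11
C regrets: 8, 10, 9, 1, 3 → max 10
Smallest max regret = 8 → A.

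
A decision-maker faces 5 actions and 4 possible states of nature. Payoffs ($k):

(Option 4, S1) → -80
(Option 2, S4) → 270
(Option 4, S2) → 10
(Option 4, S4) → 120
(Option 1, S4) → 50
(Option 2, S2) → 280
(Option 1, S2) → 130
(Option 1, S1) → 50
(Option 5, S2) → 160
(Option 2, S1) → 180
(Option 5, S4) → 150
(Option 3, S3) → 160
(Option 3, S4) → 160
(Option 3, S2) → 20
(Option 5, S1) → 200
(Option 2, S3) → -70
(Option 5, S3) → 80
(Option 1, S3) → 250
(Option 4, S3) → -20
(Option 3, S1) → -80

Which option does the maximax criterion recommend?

Option 2

Row maxima: Option 1=250, Option 2=280, Option 3=160, Option 4=120, Option 5=200
Best best-case = 280 → Option 2.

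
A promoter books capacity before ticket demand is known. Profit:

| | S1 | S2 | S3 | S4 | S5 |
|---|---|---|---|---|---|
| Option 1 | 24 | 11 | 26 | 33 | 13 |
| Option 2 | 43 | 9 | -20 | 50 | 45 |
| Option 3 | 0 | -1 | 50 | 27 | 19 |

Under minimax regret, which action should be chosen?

Option 1

Column bests: S1=43, S2=11, S3=50, S4=50, S5=45.
Option 1 regrets: 19, 0, 24, 17, 32 → max 32
Option 2 regrets: 0, 2, 70, 0, 0 → max 70
Option 3 regrets: 43, 12, 0, 23, 26 → max 43
Smallest max regret = 32 → Option 1.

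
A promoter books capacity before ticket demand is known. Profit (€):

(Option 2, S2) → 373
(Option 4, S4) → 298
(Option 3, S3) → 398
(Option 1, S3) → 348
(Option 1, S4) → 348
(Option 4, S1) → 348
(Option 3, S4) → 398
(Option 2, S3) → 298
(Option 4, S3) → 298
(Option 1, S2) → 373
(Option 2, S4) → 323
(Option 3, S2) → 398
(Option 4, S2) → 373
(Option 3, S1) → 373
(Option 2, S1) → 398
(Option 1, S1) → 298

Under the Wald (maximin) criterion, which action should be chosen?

Option 3

Row minima: Option 1=298, Option 2=298, Option 3=373, Option 4=298
Best worst-case = 373 → Option 3.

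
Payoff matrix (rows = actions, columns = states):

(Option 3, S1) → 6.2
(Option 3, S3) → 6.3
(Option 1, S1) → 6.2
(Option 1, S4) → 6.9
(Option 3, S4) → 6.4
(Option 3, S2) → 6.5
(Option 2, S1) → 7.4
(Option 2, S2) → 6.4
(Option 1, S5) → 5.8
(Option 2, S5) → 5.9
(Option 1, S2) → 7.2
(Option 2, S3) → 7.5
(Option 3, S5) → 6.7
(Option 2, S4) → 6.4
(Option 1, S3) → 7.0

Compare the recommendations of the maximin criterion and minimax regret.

maximin → Option 3; minimax regret → Option 2 (disagree)

Row minima: Option 1=5.8, Option 2=5.9, Option 3=6.2
Best worst-case = 6.2 → Option 3.
Column bests: S1=7.4, S2=7.2, S3=7.5, S4=6.9, S5=6.7.
Option 1 regrets: 1.2, 0.0, 0.5, 0.0, 0.9 → max 1.2
Option 2 regrets: 0.0, 0.8, 0.0, 0.5, 0.8 → max 0.8
Option 3 regrets: 1.2, 0.7, 1.2, 0.5, 0.0 → max 1.2
Smallest max regret = 0.8 → Option 2.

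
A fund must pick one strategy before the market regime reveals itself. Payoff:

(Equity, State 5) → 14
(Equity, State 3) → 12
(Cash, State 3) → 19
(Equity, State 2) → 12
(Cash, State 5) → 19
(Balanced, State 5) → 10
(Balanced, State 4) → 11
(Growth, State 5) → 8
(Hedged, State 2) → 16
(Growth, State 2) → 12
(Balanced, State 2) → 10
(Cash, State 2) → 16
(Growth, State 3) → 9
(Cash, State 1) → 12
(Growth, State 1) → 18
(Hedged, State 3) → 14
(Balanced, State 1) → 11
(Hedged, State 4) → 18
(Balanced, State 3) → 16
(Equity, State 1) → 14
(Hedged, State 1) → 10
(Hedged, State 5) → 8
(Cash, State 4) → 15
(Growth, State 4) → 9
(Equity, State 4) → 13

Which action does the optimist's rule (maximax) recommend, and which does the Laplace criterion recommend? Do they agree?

Row maxima: Equity=14, Hedged=18, Balanced=16, Cash=19, Growth=18
Best best-case = 19 → Cash.
Row averages: Equity=13, Hedged=13.2, Balanced=11.6, Cash=16.2, Growth=11.2
Highest average = 16.2 → Cash.

maximax → Cash; laplace → Cash (agree)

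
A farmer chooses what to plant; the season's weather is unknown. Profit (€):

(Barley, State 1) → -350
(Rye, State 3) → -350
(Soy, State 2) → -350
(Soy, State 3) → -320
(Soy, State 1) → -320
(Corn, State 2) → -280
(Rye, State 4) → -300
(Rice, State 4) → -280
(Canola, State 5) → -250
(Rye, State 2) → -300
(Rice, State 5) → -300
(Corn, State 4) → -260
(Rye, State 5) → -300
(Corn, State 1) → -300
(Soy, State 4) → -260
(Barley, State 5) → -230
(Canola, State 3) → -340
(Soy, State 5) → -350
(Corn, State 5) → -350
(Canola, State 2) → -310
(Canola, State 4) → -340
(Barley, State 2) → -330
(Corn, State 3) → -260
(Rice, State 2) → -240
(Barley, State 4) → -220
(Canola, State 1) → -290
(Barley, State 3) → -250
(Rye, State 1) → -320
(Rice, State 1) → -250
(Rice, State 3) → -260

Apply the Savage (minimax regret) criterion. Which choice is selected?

Rice

Column bests: State 1=-250, State 2=-240, State 3=-250, State 4=-220, State 5=-230.
Corn regrets: 50, 40, 10, 40, 120 → max 120
Barley regrets: 100, 90, 0, 0, 0 → max 100
Rice regrets: 0, 0, 10, 60, 70 → max 70
Rye regrets: 70, 60, 100, 80, 70 → max 100
Canola regrets: 40, 70, 90, 120, 20 → max 120
Soy regrets: 70, 110, 70, 40, 120 → max 120
Smallest max regret = 70 → Rice.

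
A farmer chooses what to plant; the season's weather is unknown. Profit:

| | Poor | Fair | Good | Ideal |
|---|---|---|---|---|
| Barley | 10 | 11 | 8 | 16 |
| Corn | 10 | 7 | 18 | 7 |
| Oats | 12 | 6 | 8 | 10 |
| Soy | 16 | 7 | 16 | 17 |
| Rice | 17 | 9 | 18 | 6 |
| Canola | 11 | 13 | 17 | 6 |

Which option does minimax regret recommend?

Column bests: Poor=17, Fair=13, Good=18, Ideal=17.
Barley regrets: 7, 2, 10, 1 → max 10
Corn regrets: 7, 6, 0, 10 → max 10
Oats regrets: 5, 7, 10, 7 → max 10
Soy regrets: 1, 6, 2, 0 → max 6
Rice regrets: 0, 4, 0, 11 → max 11
Canola regrets: 6, 0, 1, 11 → max 11
Smallest max regret = 6 → Soy.

Soy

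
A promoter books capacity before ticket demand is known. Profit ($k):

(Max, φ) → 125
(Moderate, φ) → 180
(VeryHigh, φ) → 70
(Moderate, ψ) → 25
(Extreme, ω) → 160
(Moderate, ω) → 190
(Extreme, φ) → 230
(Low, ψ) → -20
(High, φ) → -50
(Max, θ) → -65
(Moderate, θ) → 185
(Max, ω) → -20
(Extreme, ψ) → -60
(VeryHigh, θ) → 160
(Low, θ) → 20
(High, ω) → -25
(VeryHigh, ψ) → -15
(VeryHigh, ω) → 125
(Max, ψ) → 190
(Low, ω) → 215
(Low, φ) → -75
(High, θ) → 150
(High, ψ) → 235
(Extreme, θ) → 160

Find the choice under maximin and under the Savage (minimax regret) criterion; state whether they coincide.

Row minima: Low=-75, Moderate=25, High=-50, VeryHigh=-15, Extreme=-60, Max=-65
Best worst-case = 25 → Moderate.
Column bests: θ=185, φ=230, ψ=235, ω=215.
Low regrets: 165, 305, 255, 0 → max 305
Moderate regrets: 0, 50, 210, 25 → max 210
High regrets: 35, 280, 0, 240 → max 280
VeryHigh regrets: 25, 160, 250, 90 → max 250
Extreme regrets: 25, 0, 295, 55 → max 295
Max regrets: 250, 105, 45, 235 → max 250
Smallest max regret = 210 → Moderate.

maximin → Moderate; minimax regret → Moderate (agree)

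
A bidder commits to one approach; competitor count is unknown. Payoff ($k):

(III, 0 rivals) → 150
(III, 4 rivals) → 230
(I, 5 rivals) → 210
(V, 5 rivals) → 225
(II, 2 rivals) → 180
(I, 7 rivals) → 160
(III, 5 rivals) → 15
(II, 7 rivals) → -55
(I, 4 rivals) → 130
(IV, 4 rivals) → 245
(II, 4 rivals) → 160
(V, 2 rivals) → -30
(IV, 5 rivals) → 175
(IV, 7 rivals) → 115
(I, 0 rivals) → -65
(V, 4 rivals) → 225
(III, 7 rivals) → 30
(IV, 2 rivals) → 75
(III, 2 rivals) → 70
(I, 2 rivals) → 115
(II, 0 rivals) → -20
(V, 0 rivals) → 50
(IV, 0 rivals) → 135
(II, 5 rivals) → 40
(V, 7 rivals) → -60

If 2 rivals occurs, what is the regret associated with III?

Best payoff under 2 rivals is 180.
Regret = 180 − 70 = 110.

110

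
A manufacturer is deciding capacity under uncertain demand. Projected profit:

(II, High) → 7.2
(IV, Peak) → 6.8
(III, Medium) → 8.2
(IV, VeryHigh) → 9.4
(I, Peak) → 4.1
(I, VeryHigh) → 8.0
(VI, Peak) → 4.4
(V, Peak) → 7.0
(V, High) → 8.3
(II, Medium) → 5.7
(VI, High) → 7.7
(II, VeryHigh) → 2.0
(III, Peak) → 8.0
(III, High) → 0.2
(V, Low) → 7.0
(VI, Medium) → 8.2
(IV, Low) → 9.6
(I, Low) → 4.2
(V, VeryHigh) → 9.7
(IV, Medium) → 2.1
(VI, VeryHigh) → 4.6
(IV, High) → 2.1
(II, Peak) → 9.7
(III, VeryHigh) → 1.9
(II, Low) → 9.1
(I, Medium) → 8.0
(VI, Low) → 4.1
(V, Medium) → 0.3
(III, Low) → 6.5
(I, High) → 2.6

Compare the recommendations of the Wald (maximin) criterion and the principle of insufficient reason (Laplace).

Row minima: I=2.6, II=2.0, III=0.2, IV=2.1, V=0.3, VI=4.1
Best worst-case = 4.1 → VI.
Row averages: I=5.38, II=6.74, III=4.96, IV=6, V=6.46, VI=5.8
Highest average = 6.74 → II.

maximin → VI; laplace → II (disagree)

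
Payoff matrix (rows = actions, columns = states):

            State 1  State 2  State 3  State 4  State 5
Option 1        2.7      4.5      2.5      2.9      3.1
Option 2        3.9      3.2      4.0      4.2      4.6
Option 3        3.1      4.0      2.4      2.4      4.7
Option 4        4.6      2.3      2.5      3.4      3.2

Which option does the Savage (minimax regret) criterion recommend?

Option 2

Column bests: State 1=4.6, State 2=4.5, State 3=4.0, State 4=4.2, State 5=4.7.
Option 1 regrets: 1.9, 0.0, 1.5, 1.3, 1.6 → max 1.9
Option 2 regrets: 0.7, 1.3, 0.0, 0.0, 0.1 → max 1.3
Option 3 regrets: 1.5, 0.5, 1.6, 1.8, 0.0 → max 1.8
Option 4 regrets: 0.0, 2.2, 1.5, 0.8, 1.5 → max 2.2
Smallest max regret = 1.3 → Option 2.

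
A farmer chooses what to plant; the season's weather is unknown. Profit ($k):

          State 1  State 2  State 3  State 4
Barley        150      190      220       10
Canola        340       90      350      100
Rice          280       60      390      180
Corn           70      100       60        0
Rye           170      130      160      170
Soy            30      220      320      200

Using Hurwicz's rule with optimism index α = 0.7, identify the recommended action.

Rice

Barley: 0.7·220 + 0.3·10 = 157
Canola: 0.7·350 + 0.3·90 = 272
Rice: 0.7·390 + 0.3·60 = 291
Corn: 0.7·100 + 0.3·0 = 70
Rye: 0.7·170 + 0.3·130 = 158
Soy: 0.7·320 + 0.3·30 = 233
Highest Hurwicz score = 291 → Rice.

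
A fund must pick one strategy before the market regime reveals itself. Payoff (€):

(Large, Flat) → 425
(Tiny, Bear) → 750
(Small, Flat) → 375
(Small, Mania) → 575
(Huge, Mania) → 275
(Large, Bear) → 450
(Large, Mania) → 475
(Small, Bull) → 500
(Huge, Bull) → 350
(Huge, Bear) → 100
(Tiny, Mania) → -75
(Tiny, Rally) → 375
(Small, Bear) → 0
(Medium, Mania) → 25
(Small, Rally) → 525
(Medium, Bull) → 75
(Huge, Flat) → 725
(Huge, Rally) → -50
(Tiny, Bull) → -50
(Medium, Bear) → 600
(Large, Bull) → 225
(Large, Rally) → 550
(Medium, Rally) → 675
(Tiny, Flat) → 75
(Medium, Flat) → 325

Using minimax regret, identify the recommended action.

Large

Column bests: Bear=750, Flat=725, Bull=500, Rally=675, Mania=575.
Tiny regrets: 0, 650, 550, 300, 650 → max 650
Small regrets: 750, 350, 0, 150, 0 → max 750
Medium regrets: 150, 400, 425, 0, 550 → max 550
Large regrets: 300, 300, 275, 125, 100 → max 300
Huge regrets: 650, 0, 150, 725, 300 → max 725
Smallest max regret = 300 → Large.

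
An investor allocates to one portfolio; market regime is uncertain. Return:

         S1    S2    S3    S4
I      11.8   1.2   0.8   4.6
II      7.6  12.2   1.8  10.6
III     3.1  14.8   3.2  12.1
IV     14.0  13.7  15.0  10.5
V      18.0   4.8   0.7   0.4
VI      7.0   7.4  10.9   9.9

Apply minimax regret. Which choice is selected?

IV

Column bests: S1=18.0, S2=14.8, S3=15.0, S4=12.1.
I regrets: 6.2, 13.6, 14.2, 7.5 → max 14.2
II regrets: 10.4, 2.6, 13.2, 1.5 → max 13.2
III regrets: 14.9, 0.0, 11.8, 0.0 → max 14.9
IV regrets: 4.0, 1.1, 0.0, 1.6 → max 4.0
V regrets: 0.0, 10.0, 14.3, 11.7 → max 14.3
VI regrets: 11.0, 7.4, 4.1, 2.2 → max 11.0
Smallest max regret = 4.0 → IV.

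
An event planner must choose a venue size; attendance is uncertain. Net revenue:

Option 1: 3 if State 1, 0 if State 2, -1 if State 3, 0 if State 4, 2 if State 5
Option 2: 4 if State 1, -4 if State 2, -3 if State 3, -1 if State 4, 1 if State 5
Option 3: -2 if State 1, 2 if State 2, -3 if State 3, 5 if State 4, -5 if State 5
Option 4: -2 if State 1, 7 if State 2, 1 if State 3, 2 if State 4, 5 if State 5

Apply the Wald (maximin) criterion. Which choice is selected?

Row minima: Option 1=-1, Option 2=-4, Option 3=-5, Option 4=-2
Best worst-case = -1 → Option 1.

Option 1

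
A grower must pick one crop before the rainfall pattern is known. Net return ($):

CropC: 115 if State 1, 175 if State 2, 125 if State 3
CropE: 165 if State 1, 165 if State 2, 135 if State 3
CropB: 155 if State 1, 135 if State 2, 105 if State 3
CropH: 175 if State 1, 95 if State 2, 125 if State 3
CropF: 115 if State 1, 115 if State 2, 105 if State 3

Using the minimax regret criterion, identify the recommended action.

CropE

Column bests: State 1=175, State 2=175, State 3=135.
CropC regrets: 60, 0, 10 → max 60
CropE regrets: 10, 10, 0 → max 10
CropB regrets: 20, 40, 30 → max 40
CropH regrets: 0, 80, 10 → max 80
CropF regrets: 60, 60, 30 → max 60
Smallest max regret = 10 → CropE.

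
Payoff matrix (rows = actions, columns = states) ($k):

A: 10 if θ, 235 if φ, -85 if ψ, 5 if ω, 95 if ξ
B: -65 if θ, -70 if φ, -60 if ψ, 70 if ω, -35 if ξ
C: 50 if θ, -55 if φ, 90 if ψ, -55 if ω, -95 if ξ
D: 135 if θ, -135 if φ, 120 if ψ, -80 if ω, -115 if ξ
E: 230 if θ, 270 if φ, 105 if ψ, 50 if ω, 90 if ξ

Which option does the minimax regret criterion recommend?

E

Column bests: θ=230, φ=270, ψ=120, ω=70, ξ=95.
A regrets: 220, 35, 205, 65, 0 → max 220
B regrets: 295, 340, 180, 0, 130 → max 340
C regrets: 180, 325, 30, 125, 190 → max 325
D regrets: 95, 405, 0, 150, 210 → max 405
E regrets: 0, 0, 15, 20, 5 → max 20
Smallest max regret = 20 → E.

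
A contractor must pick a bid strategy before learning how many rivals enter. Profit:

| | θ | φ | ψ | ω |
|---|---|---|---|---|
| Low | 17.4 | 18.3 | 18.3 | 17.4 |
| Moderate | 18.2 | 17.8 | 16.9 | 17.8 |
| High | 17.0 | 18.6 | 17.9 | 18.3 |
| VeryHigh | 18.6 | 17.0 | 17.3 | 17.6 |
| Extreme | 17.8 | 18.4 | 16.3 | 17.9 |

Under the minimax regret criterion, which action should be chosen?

Low

Column bests: θ=18.6, φ=18.6, ψ=18.3, ω=18.3.
Low regrets: 1.2, 0.3, 0.0, 0.9 → max 1.2
Moderate regrets: 0.4, 0.8, 1.4, 0.5 → max 1.4
High regrets: 1.6, 0.0, 0.4, 0.0 → max 1.6
VeryHigh regrets: 0.0, 1.6, 1.0, 0.7 → max 1.6
Extreme regrets: 0.8, 0.2, 2.0, 0.4 → max 2.0
Smallest max regret = 1.2 → Low.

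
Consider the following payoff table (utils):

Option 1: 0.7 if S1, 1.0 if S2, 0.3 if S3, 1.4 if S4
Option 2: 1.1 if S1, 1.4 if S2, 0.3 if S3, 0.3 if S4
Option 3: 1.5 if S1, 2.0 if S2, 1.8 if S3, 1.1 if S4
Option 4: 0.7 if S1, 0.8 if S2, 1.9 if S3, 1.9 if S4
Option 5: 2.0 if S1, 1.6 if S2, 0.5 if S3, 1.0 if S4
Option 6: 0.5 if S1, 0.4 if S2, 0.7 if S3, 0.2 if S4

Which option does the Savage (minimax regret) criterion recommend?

Option 3

Column bests: S1=2.0, S2=2.0, S3=1.9, S4=1.9.
Option 1 regrets: 1.3, 1.0, 1.6, 0.5 → max 1.6
Option 2 regrets: 0.9, 0.6, 1.6, 1.6 → max 1.6
Option 3 regrets: 0.5, 0.0, 0.1, 0.8 → max 0.8
Option 4 regrets: 1.3, 1.2, 0.0, 0.0 → max 1.3
Option 5 regrets: 0.0, 0.4, 1.4, 0.9 → max 1.4
Option 6 regrets: 1.5, 1.6, 1.2, 1.7 → max 1.7
Smallest max regret = 0.8 → Option 3.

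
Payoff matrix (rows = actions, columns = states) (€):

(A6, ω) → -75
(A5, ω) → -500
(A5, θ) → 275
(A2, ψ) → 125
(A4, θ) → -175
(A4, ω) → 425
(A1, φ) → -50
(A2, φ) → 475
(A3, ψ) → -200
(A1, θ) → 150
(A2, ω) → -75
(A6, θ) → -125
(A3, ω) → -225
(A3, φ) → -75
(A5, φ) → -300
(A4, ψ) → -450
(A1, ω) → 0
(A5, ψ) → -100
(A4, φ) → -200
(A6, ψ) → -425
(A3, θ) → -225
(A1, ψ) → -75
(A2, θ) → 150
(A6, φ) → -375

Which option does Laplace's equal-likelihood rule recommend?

A2

Row averages: A1=6.25, A2=168.75, A3=-181.25, A4=-100, A5=-156.25, A6=-250
Highest average = 168.75 → A2.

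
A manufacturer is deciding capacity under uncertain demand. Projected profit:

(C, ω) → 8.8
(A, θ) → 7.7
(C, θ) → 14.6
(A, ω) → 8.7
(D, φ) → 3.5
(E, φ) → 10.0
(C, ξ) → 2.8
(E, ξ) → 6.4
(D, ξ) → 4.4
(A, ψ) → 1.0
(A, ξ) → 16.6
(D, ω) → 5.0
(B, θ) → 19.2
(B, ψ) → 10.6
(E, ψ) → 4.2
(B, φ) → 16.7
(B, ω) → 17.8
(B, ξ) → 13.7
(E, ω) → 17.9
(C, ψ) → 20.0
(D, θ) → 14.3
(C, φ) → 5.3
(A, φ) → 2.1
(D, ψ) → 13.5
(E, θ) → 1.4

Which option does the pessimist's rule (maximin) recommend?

Row minima: A=1.0, B=10.6, C=2.8, D=3.5, E=1.4
Best worst-case = 10.6 → B.

B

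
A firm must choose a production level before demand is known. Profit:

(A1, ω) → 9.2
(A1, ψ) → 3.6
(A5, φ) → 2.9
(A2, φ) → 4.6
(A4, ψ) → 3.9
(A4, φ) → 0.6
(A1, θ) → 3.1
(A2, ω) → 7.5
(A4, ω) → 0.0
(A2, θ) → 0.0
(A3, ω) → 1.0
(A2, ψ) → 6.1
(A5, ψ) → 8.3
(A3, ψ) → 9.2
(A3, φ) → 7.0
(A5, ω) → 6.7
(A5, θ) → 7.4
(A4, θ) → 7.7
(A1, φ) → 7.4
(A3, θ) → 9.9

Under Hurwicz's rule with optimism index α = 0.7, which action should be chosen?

A1: 0.7·9.2 + 0.3·3.1 = 7.37
A2: 0.7·7.5 + 0.3·0.0 = 5.25
A3: 0.7·9.9 + 0.3·1.0 = 7.23
A4: 0.7·7.7 + 0.3·0.0 = 5.39
A5: 0.7·8.3 + 0.3·2.9 = 6.68
Highest Hurwicz score = 7.37 → A1.

A1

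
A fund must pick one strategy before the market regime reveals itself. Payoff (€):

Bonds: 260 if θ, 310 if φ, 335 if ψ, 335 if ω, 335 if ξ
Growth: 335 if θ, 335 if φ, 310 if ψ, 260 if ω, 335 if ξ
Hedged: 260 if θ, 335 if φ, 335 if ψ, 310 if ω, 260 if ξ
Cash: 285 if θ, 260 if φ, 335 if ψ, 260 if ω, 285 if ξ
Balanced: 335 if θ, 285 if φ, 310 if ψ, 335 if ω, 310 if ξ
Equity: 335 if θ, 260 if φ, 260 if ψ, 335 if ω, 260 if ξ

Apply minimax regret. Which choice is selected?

Column bests: θ=335, φ=335, ψ=335, ω=335, ξ=335.
Bonds regrets: 75, 25, 0, 0, 0 → max 75
Growth regrets: 0, 0, 25, 75, 0 → max 75
Hedged regrets: 75, 0, 0, 25, 75 → max 75
Cash regrets: 50, 75, 0, 75, 50 → max 75
Balanced regrets: 0, 50, 25, 0, 25 → max 50
Equity regrets: 0, 75, 75, 0, 75 → max 75
Smallest max regret = 50 → Balanced.

Balanced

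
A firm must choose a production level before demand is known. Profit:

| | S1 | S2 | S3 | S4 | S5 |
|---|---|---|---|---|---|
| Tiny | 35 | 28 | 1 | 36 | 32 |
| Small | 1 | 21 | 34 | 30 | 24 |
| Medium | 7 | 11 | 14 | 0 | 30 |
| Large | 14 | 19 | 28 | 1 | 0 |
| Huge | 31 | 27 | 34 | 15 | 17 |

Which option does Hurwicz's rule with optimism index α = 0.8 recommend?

Tiny: 0.8·36 + 0.2·1 = 29
Small: 0.8·34 + 0.2·1 = 27.4
Medium: 0.8·30 + 0.2·0 = 24
Large: 0.8·28 + 0.2·0 = 22.4
Huge: 0.8·34 + 0.2·15 = 30.2
Highest Hurwicz score = 30.2 → Huge.

Huge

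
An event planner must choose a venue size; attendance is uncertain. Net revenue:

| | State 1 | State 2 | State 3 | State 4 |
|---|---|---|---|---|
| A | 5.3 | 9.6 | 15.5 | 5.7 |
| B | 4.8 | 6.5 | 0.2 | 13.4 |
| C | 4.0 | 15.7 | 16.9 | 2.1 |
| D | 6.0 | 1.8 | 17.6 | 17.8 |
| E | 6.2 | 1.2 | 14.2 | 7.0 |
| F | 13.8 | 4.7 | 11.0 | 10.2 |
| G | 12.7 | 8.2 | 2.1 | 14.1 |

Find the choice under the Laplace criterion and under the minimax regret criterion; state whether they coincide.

Row averages: A=9.025, B=6.225, C=9.675, D=10.8, E=7.15, F=9.925, G=9.275
Highest average = 10.8 → D.
Column bests: State 1=13.8, State 2=15.7, State 3=17.6, State 4=17.8.
A regrets: 8.5, 6.1, 2.1, 12.1 → max 12.1
B regrets: 9.0, 9.2, 17.4, 4.4 → max 17.4
C regrets: 9.8, 0.0, 0.7, 15.7 → max 15.7
D regrets: 7.8, 13.9, 0.0, 0.0 → max 13.9
E regrets: 7.6, 14.5, 3.4, 10.8 → max 14.5
F regrets: 0.0, 11.0, 6.6, 7.6 → max 11.0
G regrets: 1.1, 7.5, 15.5, 3.7 → max 15.5
Smallest max regret = 11.0 → F.

laplace → D; minimax regret → F (disagree)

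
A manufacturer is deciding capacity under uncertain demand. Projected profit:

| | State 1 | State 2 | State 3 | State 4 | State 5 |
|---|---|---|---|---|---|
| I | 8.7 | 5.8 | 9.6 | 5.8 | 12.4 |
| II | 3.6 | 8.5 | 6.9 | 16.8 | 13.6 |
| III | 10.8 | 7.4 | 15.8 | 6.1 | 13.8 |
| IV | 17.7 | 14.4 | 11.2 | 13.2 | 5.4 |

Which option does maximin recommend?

III

Row minima: I=5.8, II=3.6, III=6.1, IV=5.4
Best worst-case = 6.1 → III.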